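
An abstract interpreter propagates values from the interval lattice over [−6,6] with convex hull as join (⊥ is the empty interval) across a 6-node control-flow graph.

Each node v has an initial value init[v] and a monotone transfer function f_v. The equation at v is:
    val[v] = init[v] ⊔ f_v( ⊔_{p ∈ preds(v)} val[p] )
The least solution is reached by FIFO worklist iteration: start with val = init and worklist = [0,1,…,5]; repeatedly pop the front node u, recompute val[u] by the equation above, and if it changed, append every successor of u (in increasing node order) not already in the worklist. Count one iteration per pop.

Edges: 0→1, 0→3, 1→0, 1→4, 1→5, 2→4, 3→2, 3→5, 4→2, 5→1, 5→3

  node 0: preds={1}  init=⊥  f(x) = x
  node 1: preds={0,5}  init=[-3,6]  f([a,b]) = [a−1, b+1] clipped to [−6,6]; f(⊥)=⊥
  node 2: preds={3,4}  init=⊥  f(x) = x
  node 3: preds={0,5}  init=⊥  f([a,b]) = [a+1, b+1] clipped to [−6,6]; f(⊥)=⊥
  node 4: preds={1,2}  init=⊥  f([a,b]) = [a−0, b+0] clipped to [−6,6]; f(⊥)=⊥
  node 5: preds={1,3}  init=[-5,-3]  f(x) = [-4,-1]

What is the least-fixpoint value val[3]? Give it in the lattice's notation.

[-5,6]

Worklist (13 pops):
  #1 pop 0: in=[-3,6] → [-3,6] (was ⊥); enqueue []
  #2 pop 1: in=[-5,6] → [-6,6] (was [-3,6]); enqueue [0]
  #3 pop 2: in=⊥ → ⊥ (no change)
  #4 pop 3: in=[-5,6] → [-4,6] (was ⊥); enqueue [2]
  #5 pop 4: in=[-6,6] → [-6,6] (was ⊥); enqueue []
  #6 pop 5: in=[-6,6] → [-5,-1] (was [-5,-3]); enqueue [1,3]
  #7 pop 0: in=[-6,6] → [-6,6] (was [-3,6]); enqueue []
  #8 pop 2: in=[-6,6] → [-6,6] (was ⊥); enqueue [4]
  #9 pop 1: in=[-6,6] → [-6,6] (no change)
  #10 pop 3: in=[-6,6] → [-5,6] (was [-4,6]); enqueue [2,5]
  #11 pop 4: in=[-6,6] → [-6,6] (no change)
  #12 pop 2: in=[-6,6] → [-6,6] (no change)
  #13 pop 5: in=[-6,6] → [-5,-1] (no change)

Fixpoint:
  val[0] = [-6,6]
  val[1] = [-6,6]
  val[2] = [-6,6]
  val[3] = [-5,6]
  val[4] = [-6,6]
  val[5] = [-5,-1]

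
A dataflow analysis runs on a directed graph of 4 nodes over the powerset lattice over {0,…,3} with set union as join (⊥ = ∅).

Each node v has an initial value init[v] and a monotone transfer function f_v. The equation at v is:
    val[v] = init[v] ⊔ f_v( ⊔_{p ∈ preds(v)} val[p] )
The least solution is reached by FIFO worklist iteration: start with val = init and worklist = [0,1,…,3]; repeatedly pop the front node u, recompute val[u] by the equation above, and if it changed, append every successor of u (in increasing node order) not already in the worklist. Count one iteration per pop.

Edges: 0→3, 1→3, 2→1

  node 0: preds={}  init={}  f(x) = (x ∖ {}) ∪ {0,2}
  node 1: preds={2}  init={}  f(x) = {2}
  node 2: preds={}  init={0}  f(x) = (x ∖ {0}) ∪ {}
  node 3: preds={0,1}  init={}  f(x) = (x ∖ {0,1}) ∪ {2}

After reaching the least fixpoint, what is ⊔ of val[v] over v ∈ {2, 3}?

Worklist (4 pops):
  #1 pop 0: in={} → {0,2} (was {}); enqueue []
  #2 pop 1: in={0} → {2} (was {}); enqueue []
  #3 pop 2: in={} → {0} (no change)
  #4 pop 3: in={0,2} → {2} (was {}); enqueue []

Fixpoint:
  val[0] = {0,2}
  val[1] = {2}
  val[2] = {0}
  val[3] = {2}

{0,2}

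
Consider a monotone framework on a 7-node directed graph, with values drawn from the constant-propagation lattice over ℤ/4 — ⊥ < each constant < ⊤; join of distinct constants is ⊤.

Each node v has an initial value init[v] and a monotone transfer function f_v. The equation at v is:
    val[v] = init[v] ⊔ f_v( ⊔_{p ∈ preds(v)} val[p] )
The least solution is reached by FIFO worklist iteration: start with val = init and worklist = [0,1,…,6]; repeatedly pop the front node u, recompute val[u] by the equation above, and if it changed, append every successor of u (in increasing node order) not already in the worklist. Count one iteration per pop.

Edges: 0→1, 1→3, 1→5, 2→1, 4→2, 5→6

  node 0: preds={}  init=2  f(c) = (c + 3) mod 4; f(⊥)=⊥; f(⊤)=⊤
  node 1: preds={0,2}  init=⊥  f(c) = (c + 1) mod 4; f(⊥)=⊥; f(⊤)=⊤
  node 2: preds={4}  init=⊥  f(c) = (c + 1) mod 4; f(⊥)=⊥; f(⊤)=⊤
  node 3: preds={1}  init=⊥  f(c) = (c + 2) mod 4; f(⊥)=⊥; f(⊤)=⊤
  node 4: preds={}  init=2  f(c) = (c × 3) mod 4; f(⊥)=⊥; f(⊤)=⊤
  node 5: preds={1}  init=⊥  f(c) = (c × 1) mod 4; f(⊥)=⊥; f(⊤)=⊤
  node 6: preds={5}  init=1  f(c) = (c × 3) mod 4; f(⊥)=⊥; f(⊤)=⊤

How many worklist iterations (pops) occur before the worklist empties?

11

Worklist (11 pops):
  #1 pop 0: in=⊥ → 2 (no change)
  #2 pop 1: in=2 → 3 (was ⊥); enqueue []
  #3 pop 2: in=2 → 3 (was ⊥); enqueue [1]
  #4 pop 3: in=3 → 1 (was ⊥); enqueue []
  #5 pop 4: in=⊥ → 2 (no change)
  #6 pop 5: in=3 → 3 (was ⊥); enqueue []
  #7 pop 6: in=3 → 1 (no change)
  #8 pop 1: in=⊤ → ⊤ (was 3); enqueue [3,5]
  #9 pop 3: in=⊤ → ⊤ (was 1); enqueue []
  #10 pop 5: in=⊤ → ⊤ (was 3); enqueue [6]
  #11 pop 6: in=⊤ → ⊤ (was 1); enqueue []

Fixpoint:
  val[0] = 2
  val[1] = ⊤
  val[2] = 3
  val[3] = ⊤
  val[4] = 2
  val[5] = ⊤
  val[6] = ⊤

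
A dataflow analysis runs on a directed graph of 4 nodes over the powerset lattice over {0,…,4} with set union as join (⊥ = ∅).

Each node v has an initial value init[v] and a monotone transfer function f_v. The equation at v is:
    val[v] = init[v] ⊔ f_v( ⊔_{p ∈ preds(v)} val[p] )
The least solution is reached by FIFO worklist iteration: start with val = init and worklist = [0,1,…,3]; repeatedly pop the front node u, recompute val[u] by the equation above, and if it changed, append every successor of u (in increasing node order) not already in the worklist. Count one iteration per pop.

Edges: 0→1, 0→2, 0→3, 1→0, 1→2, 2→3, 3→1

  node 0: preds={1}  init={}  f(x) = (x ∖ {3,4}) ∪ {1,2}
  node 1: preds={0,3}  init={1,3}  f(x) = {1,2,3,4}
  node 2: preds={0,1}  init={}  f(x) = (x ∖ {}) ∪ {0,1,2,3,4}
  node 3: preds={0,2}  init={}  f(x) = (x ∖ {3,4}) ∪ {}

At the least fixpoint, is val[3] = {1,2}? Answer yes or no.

no

Worklist (6 pops):
  #1 pop 0: in={1,3} → {1,2} (was {}); enqueue []
  #2 pop 1: in={1,2} → {1,2,3,4} (was {1,3}); enqueue [0]
  #3 pop 2: in={1,2,3,4} → {0,1,2,3,4} (was {}); enqueue []
  #4 pop 3: in={0,1,2,3,4} → {0,1,2} (was {}); enqueue [1]
  #5 pop 0: in={1,2,3,4} → {1,2} (no change)
  #6 pop 1: in={0,1,2} → {1,2,3,4} (no change)

Fixpoint:
  val[0] = {1,2}
  val[1] = {1,2,3,4}
  val[2] = {0,1,2,3,4}
  val[3] = {0,1,2}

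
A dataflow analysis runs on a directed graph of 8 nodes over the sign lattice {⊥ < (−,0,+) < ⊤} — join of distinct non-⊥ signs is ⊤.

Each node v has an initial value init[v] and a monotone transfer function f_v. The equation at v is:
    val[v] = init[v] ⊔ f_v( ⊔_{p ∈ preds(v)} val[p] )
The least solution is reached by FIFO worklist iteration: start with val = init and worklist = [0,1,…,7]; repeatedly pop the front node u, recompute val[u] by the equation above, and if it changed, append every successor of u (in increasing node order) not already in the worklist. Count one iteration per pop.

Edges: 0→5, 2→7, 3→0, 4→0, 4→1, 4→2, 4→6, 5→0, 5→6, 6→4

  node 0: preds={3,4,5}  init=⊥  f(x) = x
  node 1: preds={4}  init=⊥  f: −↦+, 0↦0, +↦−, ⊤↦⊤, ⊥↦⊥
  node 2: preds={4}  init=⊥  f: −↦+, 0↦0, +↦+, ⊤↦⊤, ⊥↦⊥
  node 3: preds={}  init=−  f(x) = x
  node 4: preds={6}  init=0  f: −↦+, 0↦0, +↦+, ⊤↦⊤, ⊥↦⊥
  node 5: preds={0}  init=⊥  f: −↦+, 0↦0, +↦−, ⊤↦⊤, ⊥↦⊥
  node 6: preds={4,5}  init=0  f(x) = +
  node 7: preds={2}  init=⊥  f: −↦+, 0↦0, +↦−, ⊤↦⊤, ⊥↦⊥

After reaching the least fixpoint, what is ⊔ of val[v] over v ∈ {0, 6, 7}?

Iteration log — 15 steps:
  step 1. node 0  ⊔preds=⊤  new=⊤  old=⊥  +wl: 
  step 2. node 1  ⊔preds=0  new=0  old=⊥  +wl: 
  step 3. node 2  ⊔preds=0  new=0  old=⊥  +wl: 
  step 4. node 3  ⊔preds=⊥  new=−  stable
  step 5. node 4  ⊔preds=0  new=0  stable
  step 6. node 5  ⊔preds=⊤  new=⊤  old=⊥  +wl: 0
  step 7. node 6  ⊔preds=⊤  new=⊤  old=0  +wl: 4
  step 8. node 7  ⊔preds=0  new=0  old=⊥  +wl: 
  step 9. node 0  ⊔preds=⊤  new=⊤  stable
  step 10. node 4  ⊔preds=⊤  new=⊤  old=0  +wl: 0,1,2,6
  step 11. node 0  ⊔preds=⊤  new=⊤  stable
  step 12. node 1  ⊔preds=⊤  new=⊤  old=0  +wl: 
  step 13. node 2  ⊔preds=⊤  new=⊤  old=0  +wl: 7
  step 14. node 6  ⊔preds=⊤  new=⊤  stable
  step 15. node 7  ⊔preds=⊤  new=⊤  old=0  +wl: 

Least fixpoint reached:
  node 0: ⊤
  node 1: ⊤
  node 2: ⊤
  node 3: −
  node 4: ⊤
  node 5: ⊤
  node 6: ⊤
  node 7: ⊤

⊤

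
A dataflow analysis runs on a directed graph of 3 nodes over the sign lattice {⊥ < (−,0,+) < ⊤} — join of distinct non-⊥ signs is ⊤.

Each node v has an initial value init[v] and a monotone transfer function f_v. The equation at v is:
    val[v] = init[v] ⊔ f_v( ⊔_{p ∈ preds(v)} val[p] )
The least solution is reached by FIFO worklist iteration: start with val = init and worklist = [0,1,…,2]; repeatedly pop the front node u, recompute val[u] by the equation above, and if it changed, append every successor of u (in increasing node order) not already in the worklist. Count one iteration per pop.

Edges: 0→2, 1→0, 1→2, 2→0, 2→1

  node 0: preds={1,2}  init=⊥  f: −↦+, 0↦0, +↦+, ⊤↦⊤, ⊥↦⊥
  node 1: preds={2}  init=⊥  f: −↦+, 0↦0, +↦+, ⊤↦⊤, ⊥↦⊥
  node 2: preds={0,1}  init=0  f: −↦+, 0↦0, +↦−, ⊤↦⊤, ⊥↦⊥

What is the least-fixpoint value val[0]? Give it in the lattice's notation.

Trace (4 dequeues):
  [1] u=0 | in 0 | out 0 | prev ⊥ | push {}
  [2] u=1 | in 0 | out 0 | prev ⊥ | push {0}
  [3] u=2 | in 0 | out 0 | ==
  [4] u=0 | in 0 | out 0 | ==

Converged values:
  [0] 0
  [1] 0
  [2] 0

0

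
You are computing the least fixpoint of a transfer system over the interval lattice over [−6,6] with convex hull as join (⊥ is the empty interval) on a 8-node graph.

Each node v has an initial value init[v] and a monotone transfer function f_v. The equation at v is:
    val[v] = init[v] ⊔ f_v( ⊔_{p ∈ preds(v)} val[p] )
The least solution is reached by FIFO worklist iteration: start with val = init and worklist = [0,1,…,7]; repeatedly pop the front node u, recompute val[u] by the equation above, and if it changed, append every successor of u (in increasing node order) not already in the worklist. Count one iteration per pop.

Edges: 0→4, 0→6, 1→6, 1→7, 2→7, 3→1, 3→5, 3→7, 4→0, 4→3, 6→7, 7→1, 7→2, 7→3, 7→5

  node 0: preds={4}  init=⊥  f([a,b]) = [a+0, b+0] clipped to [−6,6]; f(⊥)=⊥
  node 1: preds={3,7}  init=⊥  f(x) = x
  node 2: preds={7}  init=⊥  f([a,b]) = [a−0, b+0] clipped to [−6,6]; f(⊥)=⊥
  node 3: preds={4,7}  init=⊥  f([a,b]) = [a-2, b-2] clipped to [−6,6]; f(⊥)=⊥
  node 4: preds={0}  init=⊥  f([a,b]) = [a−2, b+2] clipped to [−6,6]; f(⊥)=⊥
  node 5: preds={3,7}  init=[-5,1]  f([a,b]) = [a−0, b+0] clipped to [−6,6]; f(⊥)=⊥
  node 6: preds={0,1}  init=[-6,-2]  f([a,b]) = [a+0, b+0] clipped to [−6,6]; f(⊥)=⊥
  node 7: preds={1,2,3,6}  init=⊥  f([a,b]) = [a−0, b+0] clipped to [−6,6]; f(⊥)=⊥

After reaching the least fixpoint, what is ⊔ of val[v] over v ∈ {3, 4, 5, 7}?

Worklist (15 pops):
  #1 pop 0: in=⊥ → ⊥ (no change)
  #2 pop 1: in=⊥ → ⊥ (no change)
  #3 pop 2: in=⊥ → ⊥ (no change)
  #4 pop 3: in=⊥ → ⊥ (no change)
  #5 pop 4: in=⊥ → ⊥ (no change)
  #6 pop 5: in=⊥ → [-5,1] (no change)
  #7 pop 6: in=⊥ → [-6,-2] (no change)
  #8 pop 7: in=[-6,-2] → [-6,-2] (was ⊥); enqueue [1,2,3,5]
  #9 pop 1: in=[-6,-2] → [-6,-2] (was ⊥); enqueue [6,7]
  #10 pop 2: in=[-6,-2] → [-6,-2] (was ⊥); enqueue []
  #11 pop 3: in=[-6,-2] → [-6,-4] (was ⊥); enqueue [1]
  #12 pop 5: in=[-6,-2] → [-6,1] (was [-5,1]); enqueue []
  #13 pop 6: in=[-6,-2] → [-6,-2] (no change)
  #14 pop 7: in=[-6,-2] → [-6,-2] (no change)
  #15 pop 1: in=[-6,-2] → [-6,-2] (no change)

Fixpoint:
  val[0] = ⊥
  val[1] = [-6,-2]
  val[2] = [-6,-2]
  val[3] = [-6,-4]
  val[4] = ⊥
  val[5] = [-6,1]
  val[6] = [-6,-2]
  val[7] = [-6,-2]

[-6,1]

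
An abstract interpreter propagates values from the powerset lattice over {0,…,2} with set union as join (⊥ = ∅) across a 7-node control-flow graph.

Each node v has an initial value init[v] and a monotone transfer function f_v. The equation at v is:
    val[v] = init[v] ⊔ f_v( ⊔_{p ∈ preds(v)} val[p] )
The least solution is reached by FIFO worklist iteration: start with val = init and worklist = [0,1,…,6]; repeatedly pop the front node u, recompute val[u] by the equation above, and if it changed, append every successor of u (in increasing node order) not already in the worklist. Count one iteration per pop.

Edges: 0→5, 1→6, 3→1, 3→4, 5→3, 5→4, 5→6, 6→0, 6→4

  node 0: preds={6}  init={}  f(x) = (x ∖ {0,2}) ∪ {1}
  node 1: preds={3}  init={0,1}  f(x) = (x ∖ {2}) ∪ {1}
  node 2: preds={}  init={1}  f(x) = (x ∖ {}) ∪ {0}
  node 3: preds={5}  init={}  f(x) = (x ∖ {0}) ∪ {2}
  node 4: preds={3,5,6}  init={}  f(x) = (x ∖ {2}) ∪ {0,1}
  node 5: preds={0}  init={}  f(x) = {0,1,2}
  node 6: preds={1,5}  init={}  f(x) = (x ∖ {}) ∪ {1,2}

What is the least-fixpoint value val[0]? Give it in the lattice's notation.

Trace (12 dequeues):
  [1] u=0 | in {} | out {1} | prev {} | push {}
  [2] u=1 | in {} | out {0,1} | ==
  [3] u=2 | in {} | out {0,1} | prev {1} | push {}
  [4] u=3 | in {} | out {2} | prev {} | push {1}
  [5] u=4 | in {2} | out {0,1} | prev {} | push {}
  [6] u=5 | in {1} | out {0,1,2} | prev {} | push {3,4}
  [7] u=6 | in {0,1,2} | out {0,1,2} | prev {} | push {0}
  [8] u=1 | in {2} | out {0,1} | ==
  [9] u=3 | in {0,1,2} | out {1,2} | prev {2} | push {1}
  [10] u=4 | in {0,1,2} | out {0,1} | ==
  [11] u=0 | in {0,1,2} | out {1} | ==
  [12] u=1 | in {1,2} | out {0,1} | ==

Converged values:
  [0] {1}
  [1] {0,1}
  [2] {0,1}
  [3] {1,2}
  [4] {0,1}
  [5] {0,1,2}
  [6] {0,1,2}

{1}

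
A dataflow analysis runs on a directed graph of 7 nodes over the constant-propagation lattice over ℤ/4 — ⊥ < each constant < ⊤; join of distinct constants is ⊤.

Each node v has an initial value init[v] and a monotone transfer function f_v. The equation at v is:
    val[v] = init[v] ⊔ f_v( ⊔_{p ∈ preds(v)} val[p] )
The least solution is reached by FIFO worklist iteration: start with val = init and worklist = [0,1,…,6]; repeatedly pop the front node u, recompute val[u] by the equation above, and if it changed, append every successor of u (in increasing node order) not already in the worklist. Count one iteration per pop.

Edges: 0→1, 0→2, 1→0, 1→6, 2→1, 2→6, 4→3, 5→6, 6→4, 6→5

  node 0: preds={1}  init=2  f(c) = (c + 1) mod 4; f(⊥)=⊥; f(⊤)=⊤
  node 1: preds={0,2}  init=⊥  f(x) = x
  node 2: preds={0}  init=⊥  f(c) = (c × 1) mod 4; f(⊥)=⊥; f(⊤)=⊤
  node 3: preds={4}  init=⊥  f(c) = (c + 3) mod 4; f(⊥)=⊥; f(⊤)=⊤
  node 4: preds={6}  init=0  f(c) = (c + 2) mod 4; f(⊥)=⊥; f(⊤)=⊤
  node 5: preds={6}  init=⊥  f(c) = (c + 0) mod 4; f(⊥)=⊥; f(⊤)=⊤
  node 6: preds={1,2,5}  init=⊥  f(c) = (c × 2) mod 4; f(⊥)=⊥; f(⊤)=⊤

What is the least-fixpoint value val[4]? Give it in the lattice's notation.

Iteration log — 19 steps:
  step 1. node 0  ⊔preds=⊥  new=2  stable
  step 2. node 1  ⊔preds=2  new=2  old=⊥  +wl: 0
  step 3. node 2  ⊔preds=2  new=2  old=⊥  +wl: 1
  step 4. node 3  ⊔preds=0  new=3  old=⊥  +wl: 
  step 5. node 4  ⊔preds=⊥  new=0  stable
  step 6. node 5  ⊔preds=⊥  new=⊥  stable
  step 7. node 6  ⊔preds=2  new=0  old=⊥  +wl: 4,5
  step 8. node 0  ⊔preds=2  new=⊤  old=2  +wl: 2
  step 9. node 1  ⊔preds=⊤  new=⊤  old=2  +wl: 0,6
  step 10. node 4  ⊔preds=0  new=⊤  old=0  +wl: 3
  step 11. node 5  ⊔preds=0  new=0  old=⊥  +wl: 
  step 12. node 2  ⊔preds=⊤  new=⊤  old=2  +wl: 1
  step 13. node 0  ⊔preds=⊤  new=⊤  stable
  step 14. node 6  ⊔preds=⊤  new=⊤  old=0  +wl: 4,5
  step 15. node 3  ⊔preds=⊤  new=⊤  old=3  +wl: 
  step 16. node 1  ⊔preds=⊤  new=⊤  stable
  step 17. node 4  ⊔preds=⊤  new=⊤  stable
  step 18. node 5  ⊔preds=⊤  new=⊤  old=0  +wl: 6
  step 19. node 6  ⊔preds=⊤  new=⊤  stable

Least fixpoint reached:
  node 0: ⊤
  node 1: ⊤
  node 2: ⊤
  node 3: ⊤
  node 4: ⊤
  node 5: ⊤
  node 6: ⊤

⊤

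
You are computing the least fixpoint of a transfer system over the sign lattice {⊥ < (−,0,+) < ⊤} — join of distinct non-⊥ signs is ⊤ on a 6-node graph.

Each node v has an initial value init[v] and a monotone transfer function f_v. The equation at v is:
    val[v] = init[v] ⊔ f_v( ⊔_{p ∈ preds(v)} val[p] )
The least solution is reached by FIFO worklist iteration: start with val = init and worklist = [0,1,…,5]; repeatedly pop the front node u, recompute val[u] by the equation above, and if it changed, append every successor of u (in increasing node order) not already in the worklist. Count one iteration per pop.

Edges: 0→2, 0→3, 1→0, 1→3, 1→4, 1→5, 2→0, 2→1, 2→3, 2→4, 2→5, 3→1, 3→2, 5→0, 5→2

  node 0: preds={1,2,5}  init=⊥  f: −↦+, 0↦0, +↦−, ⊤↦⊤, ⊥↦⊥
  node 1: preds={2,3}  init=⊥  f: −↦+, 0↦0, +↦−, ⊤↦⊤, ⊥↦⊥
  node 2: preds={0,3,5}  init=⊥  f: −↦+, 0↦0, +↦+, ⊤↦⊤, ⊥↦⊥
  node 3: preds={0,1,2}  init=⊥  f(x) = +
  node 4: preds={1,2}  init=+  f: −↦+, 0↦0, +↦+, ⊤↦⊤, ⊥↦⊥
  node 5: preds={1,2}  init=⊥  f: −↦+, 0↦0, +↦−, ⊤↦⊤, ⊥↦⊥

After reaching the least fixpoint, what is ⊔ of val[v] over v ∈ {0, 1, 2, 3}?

Iteration log — 20 steps:
  step 1. node 0  ⊔preds=⊥  new=⊥  stable
  step 2. node 1  ⊔preds=⊥  new=⊥  stable
  step 3. node 2  ⊔preds=⊥  new=⊥  stable
  step 4. node 3  ⊔preds=⊥  new=+  old=⊥  +wl: 1,2
  step 5. node 4  ⊔preds=⊥  new=+  stable
  step 6. node 5  ⊔preds=⊥  new=⊥  stable
  step 7. node 1  ⊔preds=+  new=−  old=⊥  +wl: 0,3,4,5
  step 8. node 2  ⊔preds=+  new=+  old=⊥  +wl: 1
  step 9. node 0  ⊔preds=⊤  new=⊤  old=⊥  +wl: 2
  step 10. node 3  ⊔preds=⊤  new=+  stable
  step 11. node 4  ⊔preds=⊤  new=⊤  old=+  +wl: 
  step 12. node 5  ⊔preds=⊤  new=⊤  old=⊥  +wl: 0
  step 13. node 1  ⊔preds=+  new=−  stable
  step 14. node 2  ⊔preds=⊤  new=⊤  old=+  +wl: 1,3,4,5
  step 15. node 0  ⊔preds=⊤  new=⊤  stable
  step 16. node 1  ⊔preds=⊤  new=⊤  old=−  +wl: 0
  step 17. node 3  ⊔preds=⊤  new=+  stable
  step 18. node 4  ⊔preds=⊤  new=⊤  stable
  step 19. node 5  ⊔preds=⊤  new=⊤  stable
  step 20. node 0  ⊔preds=⊤  new=⊤  stable

Least fixpoint reached:
  node 0: ⊤
  node 1: ⊤
  node 2: ⊤
  node 3: +
  node 4: ⊤
  node 5: ⊤

⊤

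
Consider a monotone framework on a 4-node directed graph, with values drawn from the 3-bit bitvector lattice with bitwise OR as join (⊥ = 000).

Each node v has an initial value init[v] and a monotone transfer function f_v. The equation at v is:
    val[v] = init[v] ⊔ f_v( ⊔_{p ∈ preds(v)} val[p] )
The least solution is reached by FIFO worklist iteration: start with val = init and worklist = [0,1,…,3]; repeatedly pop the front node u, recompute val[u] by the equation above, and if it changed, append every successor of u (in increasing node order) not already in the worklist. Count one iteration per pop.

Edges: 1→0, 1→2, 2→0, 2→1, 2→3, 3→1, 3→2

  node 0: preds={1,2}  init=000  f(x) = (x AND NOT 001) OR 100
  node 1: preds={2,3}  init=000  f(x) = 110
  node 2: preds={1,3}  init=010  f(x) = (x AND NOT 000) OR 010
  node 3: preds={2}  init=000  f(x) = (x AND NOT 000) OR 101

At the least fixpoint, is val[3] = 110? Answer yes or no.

Worklist (10 pops):
  #1 pop 0: in=010 → 110 (was 000); enqueue []
  #2 pop 1: in=010 → 110 (was 000); enqueue [0]
  #3 pop 2: in=110 → 110 (was 010); enqueue [1]
  #4 pop 3: in=110 → 111 (was 000); enqueue [2]
  #5 pop 0: in=110 → 110 (no change)
  #6 pop 1: in=111 → 110 (no change)
  #7 pop 2: in=111 → 111 (was 110); enqueue [0,1,3]
  #8 pop 0: in=111 → 110 (no change)
  #9 pop 1: in=111 → 110 (no change)
  #10 pop 3: in=111 → 111 (no change)

Fixpoint:
  val[0] = 110
  val[1] = 110
  val[2] = 111
  val[3] = 111

no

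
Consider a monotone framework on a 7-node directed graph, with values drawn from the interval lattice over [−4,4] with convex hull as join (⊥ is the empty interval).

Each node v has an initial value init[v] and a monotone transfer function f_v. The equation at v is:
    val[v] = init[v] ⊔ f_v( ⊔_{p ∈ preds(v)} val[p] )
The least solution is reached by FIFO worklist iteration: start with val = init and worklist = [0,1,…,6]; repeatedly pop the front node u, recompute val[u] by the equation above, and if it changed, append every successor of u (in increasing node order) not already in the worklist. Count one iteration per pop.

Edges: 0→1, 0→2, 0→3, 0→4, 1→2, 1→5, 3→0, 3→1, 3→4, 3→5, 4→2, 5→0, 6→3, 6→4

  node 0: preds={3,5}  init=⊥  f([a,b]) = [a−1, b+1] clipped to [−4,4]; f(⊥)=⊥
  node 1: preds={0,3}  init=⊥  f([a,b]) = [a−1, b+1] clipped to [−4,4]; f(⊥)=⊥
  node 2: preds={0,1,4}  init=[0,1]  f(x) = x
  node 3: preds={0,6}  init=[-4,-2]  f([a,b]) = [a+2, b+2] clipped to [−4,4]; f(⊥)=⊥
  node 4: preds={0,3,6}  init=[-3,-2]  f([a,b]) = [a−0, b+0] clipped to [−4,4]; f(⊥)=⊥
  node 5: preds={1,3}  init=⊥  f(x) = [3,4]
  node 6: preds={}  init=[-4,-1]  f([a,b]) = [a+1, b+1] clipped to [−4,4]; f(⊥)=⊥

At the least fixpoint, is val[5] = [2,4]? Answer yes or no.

no

Worklist (16 pops):
  #1 pop 0: in=[-4,-2] → [-4,-1] (was ⊥); enqueue []
  #2 pop 1: in=[-4,-1] → [-4,0] (was ⊥); enqueue []
  #3 pop 2: in=[-4,0] → [-4,1] (was [0,1]); enqueue []
  #4 pop 3: in=[-4,-1] → [-4,1] (was [-4,-2]); enqueue [0,1]
  #5 pop 4: in=[-4,1] → [-4,1] (was [-3,-2]); enqueue [2]
  #6 pop 5: in=[-4,1] → [3,4] (was ⊥); enqueue []
  #7 pop 6: in=⊥ → [-4,-1] (no change)
  #8 pop 0: in=[-4,4] → [-4,4] (was [-4,-1]); enqueue [3,4]
  #9 pop 1: in=[-4,4] → [-4,4] (was [-4,0]); enqueue [5]
  #10 pop 2: in=[-4,4] → [-4,4] (was [-4,1]); enqueue []
  #11 pop 3: in=[-4,4] → [-4,4] (was [-4,1]); enqueue [0,1]
  #12 pop 4: in=[-4,4] → [-4,4] (was [-4,1]); enqueue [2]
  #13 pop 5: in=[-4,4] → [3,4] (no change)
  #14 pop 0: in=[-4,4] → [-4,4] (no change)
  #15 pop 1: in=[-4,4] → [-4,4] (no change)
  #16 pop 2: in=[-4,4] → [-4,4] (no change)

Fixpoint:
  val[0] = [-4,4]
  val[1] = [-4,4]
  val[2] = [-4,4]
  val[3] = [-4,4]
  val[4] = [-4,4]
  val[5] = [3,4]
  val[6] = [-4,-1]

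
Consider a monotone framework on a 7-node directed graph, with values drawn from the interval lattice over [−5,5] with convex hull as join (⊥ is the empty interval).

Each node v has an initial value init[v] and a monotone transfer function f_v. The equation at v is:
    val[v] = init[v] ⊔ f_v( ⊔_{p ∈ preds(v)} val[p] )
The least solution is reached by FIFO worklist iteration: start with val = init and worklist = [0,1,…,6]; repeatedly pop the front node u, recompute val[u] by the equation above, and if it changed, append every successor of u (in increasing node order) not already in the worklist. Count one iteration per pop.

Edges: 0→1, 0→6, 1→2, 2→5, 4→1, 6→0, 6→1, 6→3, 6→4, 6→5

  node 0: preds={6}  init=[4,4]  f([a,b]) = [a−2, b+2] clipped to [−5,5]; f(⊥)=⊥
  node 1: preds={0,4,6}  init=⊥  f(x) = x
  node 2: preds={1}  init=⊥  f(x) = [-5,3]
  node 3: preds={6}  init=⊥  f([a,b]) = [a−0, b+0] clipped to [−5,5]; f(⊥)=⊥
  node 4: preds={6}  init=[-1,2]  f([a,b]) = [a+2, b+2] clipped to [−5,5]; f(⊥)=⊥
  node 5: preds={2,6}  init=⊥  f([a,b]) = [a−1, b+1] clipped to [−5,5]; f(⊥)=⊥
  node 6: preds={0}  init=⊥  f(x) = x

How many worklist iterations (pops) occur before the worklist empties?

48

Worklist (48 pops):
  #1 pop 0: in=⊥ → [4,4] (no change)
  #2 pop 1: in=[-1,4] → [-1,4] (was ⊥); enqueue []
  #3 pop 2: in=[-1,4] → [-5,3] (was ⊥); enqueue []
  #4 pop 3: in=⊥ → ⊥ (no change)
  #5 pop 4: in=⊥ → [-1,2] (no change)
  #6 pop 5: in=[-5,3] → [-5,4] (was ⊥); enqueue []
  #7 pop 6: in=[4,4] → [4,4] (was ⊥); enqueue [0,1,3,4,5]
  #8 pop 0: in=[4,4] → [2,5] (was [4,4]); enqueue [6]
  #9 pop 1: in=[-1,5] → [-1,5] (was [-1,4]); enqueue [2]
  #10 pop 3: in=[4,4] → [4,4] (was ⊥); enqueue []
  #11 pop 4: in=[4,4] → [-1,5] (was [-1,2]); enqueue [1]
  #12 pop 5: in=[-5,4] → [-5,5] (was [-5,4]); enqueue []
  #13 pop 6: in=[2,5] → [2,5] (was [4,4]); enqueue [0,3,4,5]
  #14 pop 2: in=[-1,5] → [-5,3] (no change)
  #15 pop 1: in=[-1,5] → [-1,5] (no change)
  #16 pop 0: in=[2,5] → [0,5] (was [2,5]); enqueue [1,6]
  #17 pop 3: in=[2,5] → [2,5] (was [4,4]); enqueue []
  #18 pop 4: in=[2,5] → [-1,5] (no change)
  #19 pop 5: in=[-5,5] → [-5,5] (no change)
  #20 pop 1: in=[-1,5] → [-1,5] (no change)
  #21 pop 6: in=[0,5] → [0,5] (was [2,5]); enqueue [0,1,3,4,5]
  #22 pop 0: in=[0,5] → [-2,5] (was [0,5]); enqueue [6]
  #23 pop 1: in=[-2,5] → [-2,5] (was [-1,5]); enqueue [2]
  #24 pop 3: in=[0,5] → [0,5] (was [2,5]); enqueue []
  #25 pop 4: in=[0,5] → [-1,5] (no change)
  #26 pop 5: in=[-5,5] → [-5,5] (no change)
  #27 pop 6: in=[-2,5] → [-2,5] (was [0,5]); enqueue [0,1,3,4,5]
  #28 pop 2: in=[-2,5] → [-5,3] (no change)
  #29 pop 0: in=[-2,5] → [-4,5] (was [-2,5]); enqueue [6]
  #30 pop 1: in=[-4,5] → [-4,5] (was [-2,5]); enqueue [2]
  #31 pop 3: in=[-2,5] → [-2,5] (was [0,5]); enqueue []
  #32 pop 4: in=[-2,5] → [-1,5] (no change)
  #33 pop 5: in=[-5,5] → [-5,5] (no change)
  #34 pop 6: in=[-4,5] → [-4,5] (was [-2,5]); enqueue [0,1,3,4,5]
  #35 pop 2: in=[-4,5] → [-5,3] (no change)
  #36 pop 0: in=[-4,5] → [-5,5] (was [-4,5]); enqueue [6]
  #37 pop 1: in=[-5,5] → [-5,5] (was [-4,5]); enqueue [2]
  #38 pop 3: in=[-4,5] → [-4,5] (was [-2,5]); enqueue []
  #39 pop 4: in=[-4,5] → [-2,5] (was [-1,5]); enqueue [1]
  #40 pop 5: in=[-5,5] → [-5,5] (no change)
  #41 pop 6: in=[-5,5] → [-5,5] (was [-4,5]); enqueue [0,3,4,5]
  #42 pop 2: in=[-5,5] → [-5,3] (no change)
  #43 pop 1: in=[-5,5] → [-5,5] (no change)
  #44 pop 0: in=[-5,5] → [-5,5] (no change)
  #45 pop 3: in=[-5,5] → [-5,5] (was [-4,5]); enqueue []
  #46 pop 4: in=[-5,5] → [-3,5] (was [-2,5]); enqueue [1]
  #47 pop 5: in=[-5,5] → [-5,5] (no change)
  #48 pop 1: in=[-5,5] → [-5,5] (no change)

Fixpoint:
  val[0] = [-5,5]
  val[1] = [-5,5]
  val[2] = [-5,3]
  val[3] = [-5,5]
  val[4] = [-3,5]
  val[5] = [-5,5]
  val[6] = [-5,5]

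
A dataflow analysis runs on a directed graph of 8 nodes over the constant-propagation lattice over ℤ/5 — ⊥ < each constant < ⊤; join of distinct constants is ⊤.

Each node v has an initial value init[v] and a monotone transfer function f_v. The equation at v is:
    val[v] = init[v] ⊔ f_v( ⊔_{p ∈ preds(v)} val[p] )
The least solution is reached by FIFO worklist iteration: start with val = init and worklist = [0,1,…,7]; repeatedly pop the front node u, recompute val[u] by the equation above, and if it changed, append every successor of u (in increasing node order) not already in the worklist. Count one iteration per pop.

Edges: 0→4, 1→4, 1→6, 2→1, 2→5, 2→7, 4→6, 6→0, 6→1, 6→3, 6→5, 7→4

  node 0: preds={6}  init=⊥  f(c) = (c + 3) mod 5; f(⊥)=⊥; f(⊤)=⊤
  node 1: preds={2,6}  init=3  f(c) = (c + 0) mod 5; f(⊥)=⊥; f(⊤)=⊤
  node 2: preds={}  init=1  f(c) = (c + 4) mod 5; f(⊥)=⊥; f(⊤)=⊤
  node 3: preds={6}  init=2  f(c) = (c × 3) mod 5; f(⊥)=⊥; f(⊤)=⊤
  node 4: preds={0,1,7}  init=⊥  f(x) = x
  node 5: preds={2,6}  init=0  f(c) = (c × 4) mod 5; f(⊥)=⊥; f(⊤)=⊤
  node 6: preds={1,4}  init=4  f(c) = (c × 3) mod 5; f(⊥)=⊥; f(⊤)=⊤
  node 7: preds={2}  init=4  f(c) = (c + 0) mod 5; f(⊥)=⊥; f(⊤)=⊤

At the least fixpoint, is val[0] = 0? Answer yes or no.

Trace (13 dequeues):
  [1] u=0 | in 4 | out 2 | prev ⊥ | push {}
  [2] u=1 | in ⊤ | out ⊤ | prev 3 | push {}
  [3] u=2 | in ⊥ | out 1 | ==
  [4] u=3 | in 4 | out 2 | ==
  [5] u=4 | in ⊤ | out ⊤ | prev ⊥ | push {}
  [6] u=5 | in ⊤ | out ⊤ | prev 0 | push {}
  [7] u=6 | in ⊤ | out ⊤ | prev 4 | push {0,1,3,5}
  [8] u=7 | in 1 | out ⊤ | prev 4 | push {4}
  [9] u=0 | in ⊤ | out ⊤ | prev 2 | push {}
  [10] u=1 | in ⊤ | out ⊤ | ==
  [11] u=3 | in ⊤ | out ⊤ | prev 2 | push {}
  [12] u=5 | in ⊤ | out ⊤ | ==
  [13] u=4 | in ⊤ | out ⊤ | ==

Converged values:
  [0] ⊤
  [1] ⊤
  [2] 1
  [3] ⊤
  [4] ⊤
  [5] ⊤
  [6] ⊤
  [7] ⊤

no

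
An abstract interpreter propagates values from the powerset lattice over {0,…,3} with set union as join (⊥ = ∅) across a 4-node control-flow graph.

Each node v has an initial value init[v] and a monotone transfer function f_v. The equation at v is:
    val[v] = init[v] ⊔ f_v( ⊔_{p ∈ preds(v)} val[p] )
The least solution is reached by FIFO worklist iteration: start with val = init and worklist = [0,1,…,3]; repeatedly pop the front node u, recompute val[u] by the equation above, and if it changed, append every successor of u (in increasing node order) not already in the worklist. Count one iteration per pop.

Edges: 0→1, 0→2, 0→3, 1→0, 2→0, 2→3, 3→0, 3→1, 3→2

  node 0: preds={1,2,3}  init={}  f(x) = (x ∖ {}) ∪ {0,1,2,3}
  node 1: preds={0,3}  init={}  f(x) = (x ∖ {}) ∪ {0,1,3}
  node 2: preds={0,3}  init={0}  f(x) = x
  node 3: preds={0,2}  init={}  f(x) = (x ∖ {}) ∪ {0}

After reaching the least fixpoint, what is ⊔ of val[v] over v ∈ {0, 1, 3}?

{0,1,2,3}

Worklist (7 pops):
  #1 pop 0: in={0} → {0,1,2,3} (was {}); enqueue []
  #2 pop 1: in={0,1,2,3} → {0,1,2,3} (was {}); enqueue [0]
  #3 pop 2: in={0,1,2,3} → {0,1,2,3} (was {0}); enqueue []
  #4 pop 3: in={0,1,2,3} → {0,1,2,3} (was {}); enqueue [1,2]
  #5 pop 0: in={0,1,2,3} → {0,1,2,3} (no change)
  #6 pop 1: in={0,1,2,3} → {0,1,2,3} (no change)
  #7 pop 2: in={0,1,2,3} → {0,1,2,3} (no change)

Fixpoint:
  val[0] = {0,1,2,3}
  val[1] = {0,1,2,3}
  val[2] = {0,1,2,3}
  val[3] = {0,1,2,3}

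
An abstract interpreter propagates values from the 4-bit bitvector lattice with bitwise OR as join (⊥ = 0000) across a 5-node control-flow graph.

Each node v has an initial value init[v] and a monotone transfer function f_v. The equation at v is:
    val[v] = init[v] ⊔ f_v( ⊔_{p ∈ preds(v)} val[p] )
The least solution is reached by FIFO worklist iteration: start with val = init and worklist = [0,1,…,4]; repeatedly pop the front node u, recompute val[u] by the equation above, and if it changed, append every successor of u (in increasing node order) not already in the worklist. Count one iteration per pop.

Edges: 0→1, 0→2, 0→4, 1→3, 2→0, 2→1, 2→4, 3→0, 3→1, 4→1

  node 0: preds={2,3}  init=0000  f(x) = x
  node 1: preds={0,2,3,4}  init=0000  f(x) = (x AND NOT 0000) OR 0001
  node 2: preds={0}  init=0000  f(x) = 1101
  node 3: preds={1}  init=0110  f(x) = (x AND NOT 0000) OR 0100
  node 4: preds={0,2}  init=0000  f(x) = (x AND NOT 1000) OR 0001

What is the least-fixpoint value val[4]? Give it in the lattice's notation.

Iteration log — 12 steps:
  step 1. node 0  ⊔preds=0110  new=0110  old=0000  +wl: 
  step 2. node 1  ⊔preds=0110  new=0111  old=0000  +wl: 
  step 3. node 2  ⊔preds=0110  new=1101  old=0000  +wl: 0,1
  step 4. node 3  ⊔preds=0111  new=0111  old=0110  +wl: 
  step 5. node 4  ⊔preds=1111  new=0111  old=0000  +wl: 
  step 6. node 0  ⊔preds=1111  new=1111  old=0110  +wl: 2,4
  step 7. node 1  ⊔preds=1111  new=1111  old=0111  +wl: 3
  step 8. node 2  ⊔preds=1111  new=1101  stable
  step 9. node 4  ⊔preds=1111  new=0111  stable
  step 10. node 3  ⊔preds=1111  new=1111  old=0111  +wl: 0,1
  step 11. node 0  ⊔preds=1111  new=1111  stable
  step 12. node 1  ⊔preds=1111  new=1111  stable

Least fixpoint reached:
  node 0: 1111
  node 1: 1111
  node 2: 1101
  node 3: 1111
  node 4: 0111

0111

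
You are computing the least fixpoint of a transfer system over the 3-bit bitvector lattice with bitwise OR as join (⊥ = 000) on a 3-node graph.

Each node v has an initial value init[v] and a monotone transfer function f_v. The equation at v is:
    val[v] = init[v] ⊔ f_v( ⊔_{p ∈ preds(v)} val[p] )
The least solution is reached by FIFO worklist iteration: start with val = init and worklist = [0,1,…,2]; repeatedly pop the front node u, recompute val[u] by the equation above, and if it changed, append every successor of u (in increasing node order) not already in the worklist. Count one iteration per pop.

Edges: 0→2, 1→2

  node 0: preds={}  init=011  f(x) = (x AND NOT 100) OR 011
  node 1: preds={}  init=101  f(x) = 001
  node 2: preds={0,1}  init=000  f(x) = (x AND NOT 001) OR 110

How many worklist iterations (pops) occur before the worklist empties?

3

Iteration log — 3 steps:
  step 1. node 0  ⊔preds=000  new=011  stable
  step 2. node 1  ⊔preds=000  new=101  stable
  step 3. node 2  ⊔preds=111  new=110  old=000  +wl: 

Least fixpoint reached:
  node 0: 011
  node 1: 101
  node 2: 110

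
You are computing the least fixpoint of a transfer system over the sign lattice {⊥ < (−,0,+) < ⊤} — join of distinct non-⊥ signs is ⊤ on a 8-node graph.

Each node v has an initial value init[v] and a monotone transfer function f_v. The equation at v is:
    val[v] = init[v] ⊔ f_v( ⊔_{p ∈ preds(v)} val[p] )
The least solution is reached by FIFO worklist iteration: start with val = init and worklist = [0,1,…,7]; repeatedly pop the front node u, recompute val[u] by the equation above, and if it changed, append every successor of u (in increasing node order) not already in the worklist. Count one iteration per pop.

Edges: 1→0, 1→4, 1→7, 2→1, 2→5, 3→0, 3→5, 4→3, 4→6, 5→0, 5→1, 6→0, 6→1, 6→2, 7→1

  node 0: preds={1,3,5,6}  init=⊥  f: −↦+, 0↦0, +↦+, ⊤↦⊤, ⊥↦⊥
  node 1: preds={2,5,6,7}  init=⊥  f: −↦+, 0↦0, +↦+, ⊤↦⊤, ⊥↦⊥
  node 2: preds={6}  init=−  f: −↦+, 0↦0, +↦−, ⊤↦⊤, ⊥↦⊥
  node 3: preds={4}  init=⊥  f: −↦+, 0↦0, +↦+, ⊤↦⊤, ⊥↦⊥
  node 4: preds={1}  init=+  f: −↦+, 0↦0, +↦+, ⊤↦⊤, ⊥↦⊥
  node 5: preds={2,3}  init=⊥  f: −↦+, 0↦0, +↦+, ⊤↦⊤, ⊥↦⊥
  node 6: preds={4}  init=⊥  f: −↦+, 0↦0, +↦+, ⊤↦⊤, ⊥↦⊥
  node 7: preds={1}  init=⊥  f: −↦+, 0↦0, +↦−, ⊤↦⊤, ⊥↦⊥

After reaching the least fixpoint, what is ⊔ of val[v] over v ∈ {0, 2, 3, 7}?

⊤

Trace (22 dequeues):
  [1] u=0 | in ⊥ | out ⊥ | ==
  [2] u=1 | in − | out + | prev ⊥ | push {0}
  [3] u=2 | in ⊥ | out − | ==
  [4] u=3 | in + | out + | prev ⊥ | push {}
  [5] u=4 | in + | out + | ==
  [6] u=5 | in ⊤ | out ⊤ | prev ⊥ | push {1}
  [7] u=6 | in + | out + | prev ⊥ | push {2}
  [8] u=7 | in + | out − | prev ⊥ | push {}
  [9] u=0 | in ⊤ | out ⊤ | prev ⊥ | push {}
  [10] u=1 | in ⊤ | out ⊤ | prev + | push {0,4,7}
  [11] u=2 | in + | out − | ==
  [12] u=0 | in ⊤ | out ⊤ | ==
  [13] u=4 | in ⊤ | out ⊤ | prev + | push {3,6}
  [14] u=7 | in ⊤ | out ⊤ | prev − | push {1}
  [15] u=3 | in ⊤ | out ⊤ | prev + | push {0,5}
  [16] u=6 | in ⊤ | out ⊤ | prev + | push {2}
  [17] u=1 | in ⊤ | out ⊤ | ==
  [18] u=0 | in ⊤ | out ⊤ | ==
  [19] u=5 | in ⊤ | out ⊤ | ==
  [20] u=2 | in ⊤ | out ⊤ | prev − | push {1,5}
  [21] u=1 | in ⊤ | out ⊤ | ==
  [22] u=5 | in ⊤ | out ⊤ | ==

Converged values:
  [0] ⊤
  [1] ⊤
  [2] ⊤
  [3] ⊤
  [4] ⊤
  [5] ⊤
  [6] ⊤
  [7] ⊤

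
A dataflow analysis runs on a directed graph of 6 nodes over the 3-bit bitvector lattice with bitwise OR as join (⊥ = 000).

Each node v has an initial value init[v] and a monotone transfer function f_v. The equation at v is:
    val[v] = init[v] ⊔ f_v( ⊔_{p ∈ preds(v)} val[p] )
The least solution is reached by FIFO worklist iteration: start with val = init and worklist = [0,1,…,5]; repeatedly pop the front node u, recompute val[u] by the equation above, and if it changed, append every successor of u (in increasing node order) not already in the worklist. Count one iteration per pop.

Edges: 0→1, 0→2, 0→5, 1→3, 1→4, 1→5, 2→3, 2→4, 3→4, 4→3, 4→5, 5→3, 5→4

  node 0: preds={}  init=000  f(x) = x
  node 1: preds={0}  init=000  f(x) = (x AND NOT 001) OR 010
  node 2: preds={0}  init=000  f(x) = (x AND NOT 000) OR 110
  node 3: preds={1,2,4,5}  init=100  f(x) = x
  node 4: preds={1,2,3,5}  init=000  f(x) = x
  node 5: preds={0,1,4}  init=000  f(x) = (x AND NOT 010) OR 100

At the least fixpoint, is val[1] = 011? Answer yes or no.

no

Iteration log — 8 steps:
  step 1. node 0  ⊔preds=000  new=000  stable
  step 2. node 1  ⊔preds=000  new=010  old=000  +wl: 
  step 3. node 2  ⊔preds=000  new=110  old=000  +wl: 
  step 4. node 3  ⊔preds=110  new=110  old=100  +wl: 
  step 5. node 4  ⊔preds=110  new=110  old=000  +wl: 3
  step 6. node 5  ⊔preds=110  new=100  old=000  +wl: 4
  step 7. node 3  ⊔preds=110  new=110  stable
  step 8. node 4  ⊔preds=110  new=110  stable

Least fixpoint reached:
  node 0: 000
  node 1: 010
  node 2: 110
  node 3: 110
  node 4: 110
  node 5: 100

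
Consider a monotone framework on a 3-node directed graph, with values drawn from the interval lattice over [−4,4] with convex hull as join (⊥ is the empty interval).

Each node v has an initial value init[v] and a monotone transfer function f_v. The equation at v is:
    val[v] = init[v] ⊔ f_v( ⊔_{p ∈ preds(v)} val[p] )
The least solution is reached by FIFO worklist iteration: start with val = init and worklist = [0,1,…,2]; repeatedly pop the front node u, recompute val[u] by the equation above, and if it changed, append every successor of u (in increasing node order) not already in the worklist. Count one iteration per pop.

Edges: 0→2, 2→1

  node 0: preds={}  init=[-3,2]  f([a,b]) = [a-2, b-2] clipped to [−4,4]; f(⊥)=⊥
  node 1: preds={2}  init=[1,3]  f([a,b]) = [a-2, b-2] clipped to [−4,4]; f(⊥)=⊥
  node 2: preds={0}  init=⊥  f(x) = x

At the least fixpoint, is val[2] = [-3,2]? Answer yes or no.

yes

Trace (4 dequeues):
  [1] u=0 | in ⊥ | out [-3,2] | ==
  [2] u=1 | in ⊥ | out [1,3] | ==
  [3] u=2 | in [-3,2] | out [-3,2] | prev ⊥ | push {1}
  [4] u=1 | in [-3,2] | out [-4,3] | prev [1,3] | push {}

Converged values:
  [0] [-3,2]
  [1] [-4,3]
  [2] [-3,2]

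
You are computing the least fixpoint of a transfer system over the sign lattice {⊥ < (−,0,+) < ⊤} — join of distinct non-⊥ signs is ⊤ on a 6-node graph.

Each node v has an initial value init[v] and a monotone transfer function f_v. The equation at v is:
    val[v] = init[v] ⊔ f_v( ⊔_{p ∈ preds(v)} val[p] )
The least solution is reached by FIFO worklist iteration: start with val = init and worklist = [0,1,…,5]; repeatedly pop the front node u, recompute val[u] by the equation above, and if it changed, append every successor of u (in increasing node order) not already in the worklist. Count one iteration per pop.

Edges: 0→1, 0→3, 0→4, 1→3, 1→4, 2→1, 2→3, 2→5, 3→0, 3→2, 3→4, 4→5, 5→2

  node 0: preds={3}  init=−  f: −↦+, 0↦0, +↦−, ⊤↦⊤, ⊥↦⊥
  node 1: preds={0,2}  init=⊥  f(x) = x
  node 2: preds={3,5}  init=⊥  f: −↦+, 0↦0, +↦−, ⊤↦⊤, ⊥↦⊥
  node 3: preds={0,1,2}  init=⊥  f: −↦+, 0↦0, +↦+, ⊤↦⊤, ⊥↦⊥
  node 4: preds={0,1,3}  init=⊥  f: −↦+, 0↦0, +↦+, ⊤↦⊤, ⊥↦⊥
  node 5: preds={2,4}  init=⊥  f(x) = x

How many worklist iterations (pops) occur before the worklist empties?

17

Trace (17 dequeues):
  [1] u=0 | in ⊥ | out − | ==
  [2] u=1 | in − | out − | prev ⊥ | push {}
  [3] u=2 | in ⊥ | out ⊥ | ==
  [4] u=3 | in − | out + | prev ⊥ | push {0,2}
  [5] u=4 | in ⊤ | out ⊤ | prev ⊥ | push {}
  [6] u=5 | in ⊤ | out ⊤ | prev ⊥ | push {}
  [7] u=0 | in + | out − | ==
  [8] u=2 | in ⊤ | out ⊤ | prev ⊥ | push {1,3,5}
  [9] u=1 | in ⊤ | out ⊤ | prev − | push {4}
  [10] u=3 | in ⊤ | out ⊤ | prev + | push {0,2}
  [11] u=5 | in ⊤ | out ⊤ | ==
  [12] u=4 | in ⊤ | out ⊤ | ==
  [13] u=0 | in ⊤ | out ⊤ | prev − | push {1,3,4}
  [14] u=2 | in ⊤ | out ⊤ | ==
  [15] u=1 | in ⊤ | out ⊤ | ==
  [16] u=3 | in ⊤ | out ⊤ | ==
  [17] u=4 | in ⊤ | out ⊤ | ==

Converged values:
  [0] ⊤
  [1] ⊤
  [2] ⊤
  [3] ⊤
  [4] ⊤
  [5] ⊤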